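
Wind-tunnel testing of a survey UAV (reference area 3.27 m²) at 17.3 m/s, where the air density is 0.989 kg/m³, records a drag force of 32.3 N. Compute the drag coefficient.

CD = 0.0667

From D = ½ρv²S·CD, rearranging gives CD = 2D/(ρv²S).
CD = 2 × 32.3 / (0.989 × 17.3² × 3.27) = 0.0667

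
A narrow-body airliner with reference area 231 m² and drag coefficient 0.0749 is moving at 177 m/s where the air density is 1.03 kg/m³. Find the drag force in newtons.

Dynamic pressure q = ½ρv² = ½ × 1.03 × 177² = 16130 Pa.
D = q·S·CD = 16130 × 231 × 0.0749 = 2.79×10^5 N ≈ 279 kN

D = 2.79×10^5 N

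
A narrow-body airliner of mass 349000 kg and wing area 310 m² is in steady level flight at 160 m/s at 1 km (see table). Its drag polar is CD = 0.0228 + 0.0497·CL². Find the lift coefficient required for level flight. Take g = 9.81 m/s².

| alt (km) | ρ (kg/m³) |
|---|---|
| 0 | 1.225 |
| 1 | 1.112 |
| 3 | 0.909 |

At 1 km, from the table: ρ = 1.112 kg/m³.
In steady level flight, lift balances weight: W = mg = 349000 × 9.81 = 3.4237×10^6 N.
Dynamic pressure q = 0.5 × 1.112 × 160² = 14230 Pa.
CL = 2W/(ρv²S) = 2×3.4237×10^6/(1.112×160²×310) = 0.7759.

CL = 0.776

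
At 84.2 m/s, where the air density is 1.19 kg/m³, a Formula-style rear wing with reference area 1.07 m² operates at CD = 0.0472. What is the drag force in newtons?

D = 213 N

Dynamic pressure q = ½ρv² = ½ × 1.19 × 84.2² = 4218 Pa.
D = q·S·CD = 4218 × 1.07 × 0.0472 = 213 N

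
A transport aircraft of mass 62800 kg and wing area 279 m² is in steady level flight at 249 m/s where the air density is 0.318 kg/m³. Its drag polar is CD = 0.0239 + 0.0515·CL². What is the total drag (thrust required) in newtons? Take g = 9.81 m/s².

Weight W = mg = 62800 × 9.81 = 6.1607×10^5 N; in level flight L = W.
q = ½ρv² = ½ × 0.318 × 249² = 9858 Pa.
Required CL = L/(qS) = 6.1607×10^5/(9858·279) = 0.224.
CD = 0.0239 + 0.0515 × 0.224² = 0.02648.
D = q·S·CD = 9858 × 279 × 0.02648 = 72840 N

D = 72800 N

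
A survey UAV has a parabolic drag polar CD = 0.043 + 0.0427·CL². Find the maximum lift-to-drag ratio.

(L/D)max = 11.7

For CD = CD0 + K·CL², (L/D)max occurs at CL* = √(CD0/K) and equals 1/(2√(K·CD0)).
(L/D)max = 1/(2√(0.0427 × 0.043)) = 1/(2 × 0.04285) = 11.7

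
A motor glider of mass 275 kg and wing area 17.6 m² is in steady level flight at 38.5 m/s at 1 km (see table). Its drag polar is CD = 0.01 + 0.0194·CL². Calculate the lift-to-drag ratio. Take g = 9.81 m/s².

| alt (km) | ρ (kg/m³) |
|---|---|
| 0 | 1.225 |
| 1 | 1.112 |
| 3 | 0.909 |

At 1 km, from the table: ρ = 1.112 kg/m³.
Weight W = mg = 275 × 9.81 = 2697.8 N; in level flight L = W.
Dynamic pressure q = 0.5 × 1.112 × 38.5² = 824.1 Pa.
CL = W/(q·S) = 2697.8 / (824.1 × 17.6) = 0.186.
CD = 0.01 + 0.0194 × 0.186² = 0.01067.
L/D = CL/CD = 0.186 / 0.01067 = 17.4

L/D = 17.4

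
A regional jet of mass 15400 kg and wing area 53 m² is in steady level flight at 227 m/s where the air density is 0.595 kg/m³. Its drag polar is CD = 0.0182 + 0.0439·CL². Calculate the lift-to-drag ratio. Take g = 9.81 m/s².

L/D = 9.43

Weight W = mg = 15400 × 9.81 = 1.5107×10^5 N; in level flight L = W.
q = ½ρv² = ½ × 0.595 × 227² = 15330 Pa.
CL = 2W/(ρv²S) = 2×1.5107×10^5/(0.595×227²×53) = 0.1859.
CD = 0.0182 + 0.0439 × 0.1859² = 0.01972.
L/D = CL/CD = 0.1859 / 0.01972 = 9.43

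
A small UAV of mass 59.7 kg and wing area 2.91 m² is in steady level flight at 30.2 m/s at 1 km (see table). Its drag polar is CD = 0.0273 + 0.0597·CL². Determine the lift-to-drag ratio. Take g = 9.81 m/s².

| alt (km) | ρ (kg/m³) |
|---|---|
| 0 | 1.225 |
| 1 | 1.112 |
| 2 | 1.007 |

L/D = 10.8

At 1 km, from the table: ρ = 1.112 kg/m³.
Weight W = mg = 59.7 × 9.81 = 585.66 N; in level flight L = W.
Dynamic pressure q = 0.5 × 1.112 × 30.2² = 507.1 Pa.
CL = 2W/(ρv²S) = 2×585.66/(1.112×30.2²×2.91) = 0.3969.
CD = 0.0273 + 0.0597 × 0.3969² = 0.0367.
L/D = CL/CD = 0.3969 / 0.0367 = 10.8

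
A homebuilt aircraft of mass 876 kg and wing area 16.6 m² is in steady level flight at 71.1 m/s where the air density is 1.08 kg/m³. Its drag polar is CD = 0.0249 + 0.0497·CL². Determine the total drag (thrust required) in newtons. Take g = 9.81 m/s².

Weight W = mg = 876 × 9.81 = 8593.6 N; in level flight L = W.
Dynamic pressure q = 0.5 × 1.08 × 71.1² = 2730 Pa.
CL = 2W/(ρv²S) = 2×8593.6/(1.08×71.1²×16.6) = 0.1896.
CD = 0.0249 + 0.0497 × 0.1896² = 0.02669.
D = q·S·CD = 2730 × 16.6 × 0.02669 = 1209 N

D = 1210 N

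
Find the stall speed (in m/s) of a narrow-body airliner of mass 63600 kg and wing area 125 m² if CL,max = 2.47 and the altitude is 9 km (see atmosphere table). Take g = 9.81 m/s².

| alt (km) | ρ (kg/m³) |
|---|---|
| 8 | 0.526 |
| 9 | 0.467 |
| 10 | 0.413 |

At 9 km, from the table: ρ = 0.467 kg/m³.
Weight W = mg = 63600 × 9.81 = 6.239×10^5 N.
V_stall = √(2W/(ρ·S·CL,max)) = √(2 × 6.239×10^5 / (0.467 × 125 × 2.47))
V_stall = √8654 = 93 m/s

V_stall = 93 m/s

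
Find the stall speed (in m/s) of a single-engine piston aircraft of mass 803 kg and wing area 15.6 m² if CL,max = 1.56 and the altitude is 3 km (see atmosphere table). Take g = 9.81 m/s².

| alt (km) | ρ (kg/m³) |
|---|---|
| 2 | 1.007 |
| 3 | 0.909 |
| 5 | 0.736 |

At 3 km, from the table: ρ = 0.909 kg/m³.
Weight W = mg = 803 × 9.81 = 7877 N.
From L = ½ρV²S·CL,max = W: V_stall = √(2W/(ρSCL,max)) = √(2·7877/(0.909·15.6·1.56))
V_stall = √712.2 = 26.7 m/s

V_stall = 26.7 m/s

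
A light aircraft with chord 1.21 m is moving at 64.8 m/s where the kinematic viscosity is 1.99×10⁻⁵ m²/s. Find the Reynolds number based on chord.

Re = v·c/ν = 64.8 × 1.21 / (1.99×10⁻⁵) = 3.94×10^6

Re = 3.94×10^6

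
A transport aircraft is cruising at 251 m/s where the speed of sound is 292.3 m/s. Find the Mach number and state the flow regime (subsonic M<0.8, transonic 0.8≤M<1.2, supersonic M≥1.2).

M = 0.859 (transonic)

M = v/a = 251 / 292.3 = 0.859
M = 0.859 → transonic.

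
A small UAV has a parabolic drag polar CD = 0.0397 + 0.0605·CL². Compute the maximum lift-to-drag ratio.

For CD = CD0 + K·CL², (L/D)max occurs at CL* = √(CD0/K) and equals 1/(2√(K·CD0)).
(L/D)max = 1/(2√(0.0605 × 0.0397)) = 1/(2 × 0.04901) = 10.2

(L/D)max = 10.2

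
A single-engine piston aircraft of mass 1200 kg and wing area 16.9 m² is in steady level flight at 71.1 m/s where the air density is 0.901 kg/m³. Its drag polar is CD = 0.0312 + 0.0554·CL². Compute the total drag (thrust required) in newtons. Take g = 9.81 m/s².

D = 1400 N

Weight W = mg = 1200 × 9.81 = 11772 N; in level flight L = W.
q = ½ρv² = ½ × 0.901 × 71.1² = 2277 Pa.
CL = W/(q·S) = 11772 / (2277 × 16.9) = 0.3059.
CD = 0.0312 + 0.0554 × 0.3059² = 0.03638.
D = q·S·CD = 2277 × 16.9 × 0.03638 = 1400 N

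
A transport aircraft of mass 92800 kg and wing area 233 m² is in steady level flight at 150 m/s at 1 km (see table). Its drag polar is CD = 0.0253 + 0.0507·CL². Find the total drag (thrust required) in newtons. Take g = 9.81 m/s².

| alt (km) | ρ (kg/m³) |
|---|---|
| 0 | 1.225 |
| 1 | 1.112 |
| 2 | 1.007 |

D = 88200 N

At 1 km, from the table: ρ = 1.112 kg/m³.
In steady level flight, lift balances weight: W = mg = 92800 × 9.81 = 9.1037×10^5 N.
Dynamic pressure q = 0.5 × 1.112 × 150² = 12510 Pa.
CL = 2W/(ρv²S) = 2×9.1037×10^5/(1.112×150²×233) = 0.3123.
CD = 0.0253 + 0.0507 × 0.3123² = 0.03025.
D = q·S·CD = 12510 × 233 × 0.03025 = 88160 N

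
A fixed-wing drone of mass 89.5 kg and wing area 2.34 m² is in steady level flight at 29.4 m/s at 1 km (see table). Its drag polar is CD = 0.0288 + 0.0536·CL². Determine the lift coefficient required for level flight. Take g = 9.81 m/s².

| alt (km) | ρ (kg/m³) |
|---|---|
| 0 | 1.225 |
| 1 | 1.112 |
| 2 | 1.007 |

CL = 0.781

At 1 km, from the table: ρ = 1.112 kg/m³.
Level flight ⇒ L = W = m·g = 89.5 × 9.81 = 878 N.
q = ½ρv² = ½ × 1.112 × 29.4² = 480.6 Pa.
Required CL = L/(qS) = 878/(480.6·2.34) = 0.7807.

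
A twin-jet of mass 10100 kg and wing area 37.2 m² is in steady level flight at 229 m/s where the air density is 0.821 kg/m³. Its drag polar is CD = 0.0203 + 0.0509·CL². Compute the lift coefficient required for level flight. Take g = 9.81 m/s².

In steady level flight, lift balances weight: W = mg = 10100 × 9.81 = 99081 N.
q = ½ρv² = ½ × 0.821 × 229² = 21530 Pa.
CL = 2W/(ρv²S) = 2×99081/(0.821×229²×37.2) = 0.1237.

CL = 0.124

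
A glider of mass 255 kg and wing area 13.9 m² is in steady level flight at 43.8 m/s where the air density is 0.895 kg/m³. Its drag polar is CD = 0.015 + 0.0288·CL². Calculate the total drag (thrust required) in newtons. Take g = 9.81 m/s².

Weight W = mg = 255 × 9.81 = 2501.6 N; in level flight L = W.
Dynamic pressure q = 0.5 × 0.895 × 43.8² = 858.5 Pa.
CL = W/(q·S) = 2501.6 / (858.5 × 13.9) = 0.2096.
CD = 0.015 + 0.0288 × 0.2096² = 0.01627.
D = q·S·CD = 858.5 × 13.9 × 0.01627 = 194.1 N

D = 194 N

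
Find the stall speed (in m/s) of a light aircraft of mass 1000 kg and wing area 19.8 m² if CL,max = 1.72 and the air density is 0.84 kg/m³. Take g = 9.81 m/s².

Weight W = mg = 1000 × 9.81 = 9810 N.
From L = ½ρV²S·CL,max = W: V_stall = √(2W/(ρSCL,max)) = √(2·9810/(0.84·19.8·1.72))
V_stall = √685.8 = 26.2 m/s

V_stall = 26.2 m/s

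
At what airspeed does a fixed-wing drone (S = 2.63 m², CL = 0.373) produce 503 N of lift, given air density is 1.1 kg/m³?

L = ½ρv²S·CL ⇒ v = √(2L/(ρ·S·CL))
v = √(2 × 503 / (1.1 × 2.63 × 0.373)) = √932.3 = 30.5 m/s

v = 30.5 m/s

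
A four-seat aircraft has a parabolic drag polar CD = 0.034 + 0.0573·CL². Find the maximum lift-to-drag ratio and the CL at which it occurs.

For CD = CD0 + K·CL², (L/D)max occurs at CL* = √(CD0/K) and equals 1/(2√(K·CD0)).
(L/D)max = 1/(2√(0.0573 × 0.034)) = 1/(2 × 0.04414) = 11.3
CL* = √(0.034/0.0573) = 0.77

(L/D)max = 11.3, at CL = 0.77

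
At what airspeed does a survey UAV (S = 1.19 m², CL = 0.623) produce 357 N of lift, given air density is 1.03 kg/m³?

v = 30.6 m/s

L = ½ρv²S·CL ⇒ v = √(2L/(ρ·S·CL))
v = √(2 × 357 / (1.03 × 1.19 × 0.623)) = √935 = 30.6 m/s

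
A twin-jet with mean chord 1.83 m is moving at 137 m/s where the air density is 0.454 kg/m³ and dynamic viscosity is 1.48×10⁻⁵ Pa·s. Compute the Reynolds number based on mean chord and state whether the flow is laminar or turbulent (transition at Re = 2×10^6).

Re = ρ·v·c/μ = 0.454 × 137 × 1.83 / (1.48×10⁻⁵) = 7.69×10^6
Since 7.69×10^6 > 2×10^6, the flow is turbulent.

Re = 7.69×10^6 (turbulent)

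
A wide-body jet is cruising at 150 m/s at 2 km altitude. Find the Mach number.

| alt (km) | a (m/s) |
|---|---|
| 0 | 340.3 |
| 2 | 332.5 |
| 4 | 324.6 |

M = 0.451

At 2 km, from the table: a = 332.5 m/s.
M = v/a = 150 / 332.5 = 0.451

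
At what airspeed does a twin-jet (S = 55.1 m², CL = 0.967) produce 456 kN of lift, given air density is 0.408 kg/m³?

L = ½ρv²S·CL ⇒ v = √(2L/(ρ·S·CL))
v = √(2 × 4.56×10^5 / (0.408 × 55.1 × 0.967)) = √41950 = 205 m/s

v = 205 m/s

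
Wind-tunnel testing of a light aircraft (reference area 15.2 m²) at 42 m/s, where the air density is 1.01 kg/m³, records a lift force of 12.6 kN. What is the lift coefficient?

CL = 0.931

From L = ½ρv²S·CL, rearranging gives CL = 2L/(ρv²S).
CL = 2 × 12600 / (1.01 × 42² × 15.2) = 0.931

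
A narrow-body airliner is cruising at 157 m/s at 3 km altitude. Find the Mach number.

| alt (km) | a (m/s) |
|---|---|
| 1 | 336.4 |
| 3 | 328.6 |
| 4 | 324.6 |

At 3 km, from the table: a = 328.6 m/s.
M = v/a = 157 / 328.6 = 0.478

M = 0.478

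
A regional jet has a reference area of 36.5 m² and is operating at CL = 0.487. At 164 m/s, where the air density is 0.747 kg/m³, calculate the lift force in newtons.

Dynamic pressure q = ½ρv² = ½ × 0.747 × 164² = 10050 Pa.
L = q·S·CL = 10050 × 36.5 × 0.487 = 1.79×10^5 N ≈ 179 kN

L = 1.79×10^5 N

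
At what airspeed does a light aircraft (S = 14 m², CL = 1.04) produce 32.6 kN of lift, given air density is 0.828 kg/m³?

v = 73.5 m/s

L = ½ρv²S·CL ⇒ v = √(2L/(ρ·S·CL))
v = √(2 × 32600 / (0.828 × 14 × 1.04)) = √5408 = 73.5 m/s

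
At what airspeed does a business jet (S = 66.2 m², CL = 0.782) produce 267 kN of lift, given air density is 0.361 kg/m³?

v = 169 m/s

L = ½ρv²S·CL ⇒ v = √(2L/(ρ·S·CL))
v = √(2 × 2.67×10^5 / (0.361 × 66.2 × 0.782)) = √28570 = 169 m/s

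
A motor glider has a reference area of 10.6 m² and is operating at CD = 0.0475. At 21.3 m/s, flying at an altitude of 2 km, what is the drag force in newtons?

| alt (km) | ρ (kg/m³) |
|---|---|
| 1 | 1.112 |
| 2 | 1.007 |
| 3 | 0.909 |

D = 115 N

At 2 km, from the table: ρ = 1.007 kg/m³.
D = ½ρv²S·CD = ½ × 1.007 × 21.3² × 10.6 × 0.0475 = 115 N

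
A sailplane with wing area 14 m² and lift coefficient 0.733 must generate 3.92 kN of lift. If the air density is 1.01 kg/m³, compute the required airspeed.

L = ½ρv²S·CL ⇒ v = √(2L/(ρ·S·CL))
v = √(2 × 3920 / (1.01 × 14 × 0.733)) = √756.4 = 27.5 m/s

v = 27.5 m/s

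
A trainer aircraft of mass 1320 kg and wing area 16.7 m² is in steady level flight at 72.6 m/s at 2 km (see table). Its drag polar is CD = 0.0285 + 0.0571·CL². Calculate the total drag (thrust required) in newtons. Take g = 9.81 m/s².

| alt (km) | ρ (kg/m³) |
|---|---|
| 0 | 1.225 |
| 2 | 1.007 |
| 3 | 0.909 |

D = 1480 N

At 2 km, from the table: ρ = 1.007 kg/m³.
Level flight ⇒ L = W = m·g = 1320 × 9.81 = 12949 N.
Dynamic pressure q = 0.5 × 1.007 × 72.6² = 2654 Pa.
CL = 2W/(ρv²S) = 2×12949/(1.007×72.6²×16.7) = 0.2922.
CD = 0.0285 + 0.0571 × 0.2922² = 0.03337.
D = q·S·CD = 2654 × 16.7 × 0.03337 = 1479 N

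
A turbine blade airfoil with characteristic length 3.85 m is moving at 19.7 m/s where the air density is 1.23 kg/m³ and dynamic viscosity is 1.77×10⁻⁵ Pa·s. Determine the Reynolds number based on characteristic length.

Re = 5.27×10^6

Re = ρ·v·c/μ = 1.23 × 19.7 × 3.85 / (1.77×10⁻⁵) = 5.27×10^6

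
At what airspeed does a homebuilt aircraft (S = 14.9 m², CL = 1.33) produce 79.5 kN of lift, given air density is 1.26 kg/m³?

v = 79.8 m/s

L = ½ρv²S·CL ⇒ v = √(2L/(ρ·S·CL))
v = √(2 × 79500 / (1.26 × 14.9 × 1.33)) = √6368 = 79.8 m/s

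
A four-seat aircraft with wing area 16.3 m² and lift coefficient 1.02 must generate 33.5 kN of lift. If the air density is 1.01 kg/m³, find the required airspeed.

L = ½ρv²S·CL ⇒ v = √(2L/(ρ·S·CL))
v = √(2 × 33500 / (1.01 × 16.3 × 1.02)) = √3990 = 63.2 m/s

v = 63.2 m/s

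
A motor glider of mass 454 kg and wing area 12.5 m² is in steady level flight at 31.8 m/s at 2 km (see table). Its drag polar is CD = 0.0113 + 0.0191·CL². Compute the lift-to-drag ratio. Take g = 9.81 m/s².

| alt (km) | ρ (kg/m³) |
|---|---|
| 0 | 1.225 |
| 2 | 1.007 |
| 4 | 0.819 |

L/D = 33.9

At 2 km, from the table: ρ = 1.007 kg/m³.
Level flight ⇒ L = W = m·g = 454 × 9.81 = 4453.7 N.
Dynamic pressure q = 0.5 × 1.007 × 31.8² = 509.2 Pa.
CL = W/(q·S) = 4453.7 / (509.2 × 12.5) = 0.6998.
CD = 0.0113 + 0.0191 × 0.6998² = 0.02065.
L/D = CL/CD = 0.6998 / 0.02065 = 33.9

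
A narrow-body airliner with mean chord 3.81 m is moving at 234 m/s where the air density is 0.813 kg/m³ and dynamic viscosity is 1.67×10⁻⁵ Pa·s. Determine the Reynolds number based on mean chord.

Re = 4.34×10^7

Re = ρ·v·c/μ = 0.813 × 234 × 3.81 / (1.67×10⁻⁵) = 4.34×10^7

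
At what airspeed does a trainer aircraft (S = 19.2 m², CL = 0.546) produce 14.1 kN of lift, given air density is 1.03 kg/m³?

v = 51.1 m/s

L = ½ρv²S·CL ⇒ v = √(2L/(ρ·S·CL))
v = √(2 × 14100 / (1.03 × 19.2 × 0.546)) = √2612 = 51.1 m/s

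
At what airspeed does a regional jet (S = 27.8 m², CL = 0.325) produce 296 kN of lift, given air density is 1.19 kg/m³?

v = 235 m/s

L = ½ρv²S·CL ⇒ v = √(2L/(ρ·S·CL))
v = √(2 × 2.96×10^5 / (1.19 × 27.8 × 0.325)) = √55060 = 235 m/s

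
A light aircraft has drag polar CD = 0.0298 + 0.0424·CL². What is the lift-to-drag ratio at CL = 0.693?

CD = 0.0298 + 0.0424 × 0.693² = 0.05016
L/D = CL/CD = 0.693 / 0.05016 = 13.8

L/D = 13.8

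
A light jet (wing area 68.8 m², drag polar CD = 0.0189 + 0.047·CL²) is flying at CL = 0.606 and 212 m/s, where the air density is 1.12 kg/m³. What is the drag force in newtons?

CD = 0.0189 + 0.047 × 0.606² = 0.03616
D = ½ρv²S·CD = ½ × 1.12 × 212² × 68.8 × 0.03616 = 62600 N

D = 62600 N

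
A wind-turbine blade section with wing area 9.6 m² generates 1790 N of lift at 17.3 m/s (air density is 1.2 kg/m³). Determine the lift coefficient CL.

CL = 1.04

From L = ½ρv²S·CL, rearranging gives CL = 2L/(ρv²S).
CL = 2 × 1790 / (1.2 × 17.3² × 9.6) = 1.04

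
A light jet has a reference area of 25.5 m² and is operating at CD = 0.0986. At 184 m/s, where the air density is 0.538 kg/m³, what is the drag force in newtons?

D = 22900 N

D = ½ρv²S·CD = ½ × 0.538 × 184² × 25.5 × 0.0986 = 22900 N ≈ 22.9 kN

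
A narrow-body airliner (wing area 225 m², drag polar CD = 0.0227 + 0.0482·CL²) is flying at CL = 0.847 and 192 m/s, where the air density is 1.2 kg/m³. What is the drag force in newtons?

CD = 0.0227 + 0.0482 × 0.847² = 0.05728
D = ½ρv²S·CD = ½ × 1.2 × 192² × 225 × 0.05728 = 2.85×10^5 N

D = 2.85×10^5 N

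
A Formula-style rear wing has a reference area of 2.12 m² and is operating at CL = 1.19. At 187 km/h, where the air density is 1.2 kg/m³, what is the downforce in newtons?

L = 4080 N

Convert speed: v = 187 km/h ÷ 3.6 = 51.94 m/s.
L = ½ρv²S·CL = ½ × 1.2 × 51.94² × 2.12 × 1.19 = 4080 N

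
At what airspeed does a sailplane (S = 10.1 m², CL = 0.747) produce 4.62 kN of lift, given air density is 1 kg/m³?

L = ½ρv²S·CL ⇒ v = √(2L/(ρ·S·CL))
v = √(2 × 4620 / (1 × 10.1 × 0.747)) = √1225 = 35 m/s

v = 35 m/s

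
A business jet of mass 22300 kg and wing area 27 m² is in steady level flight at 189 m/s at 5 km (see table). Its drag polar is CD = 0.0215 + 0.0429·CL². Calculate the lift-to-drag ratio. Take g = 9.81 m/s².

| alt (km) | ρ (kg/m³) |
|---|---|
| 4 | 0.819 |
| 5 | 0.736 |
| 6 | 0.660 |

L/D = 16.3

At 5 km, from the table: ρ = 0.736 kg/m³.
Level flight ⇒ L = W = m·g = 22300 × 9.81 = 2.1876×10^5 N.
q = ½ρv² = ½ × 0.736 × 189² = 13150 Pa.
CL = 2W/(ρv²S) = 2×2.1876×10^5/(0.736×189²×27) = 0.6164.
CD = 0.0215 + 0.0429 × 0.6164² = 0.0378.
L/D = CL/CD = 0.6164 / 0.0378 = 16.3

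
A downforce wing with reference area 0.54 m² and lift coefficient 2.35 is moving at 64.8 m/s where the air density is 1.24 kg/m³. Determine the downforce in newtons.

L = 3300 N

Dynamic pressure q = ½ρv² = ½ × 1.24 × 64.8² = 2603 Pa.
L = q·S·CL = 2603 × 0.54 × 2.35 = 3300 N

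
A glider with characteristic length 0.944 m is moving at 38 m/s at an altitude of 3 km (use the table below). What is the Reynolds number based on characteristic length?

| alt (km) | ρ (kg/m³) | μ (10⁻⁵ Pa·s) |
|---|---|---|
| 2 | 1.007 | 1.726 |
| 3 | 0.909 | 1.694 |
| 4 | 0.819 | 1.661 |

At 3 km, from the table: ρ = 0.909 kg/m³, μ = 1.694×10⁻⁵ Pa·s.
Re = ρ·v·c/μ = 0.909 × 38 × 0.944 / (1.694×10⁻⁵) = 1.92×10^6

Re = 1.92×10^6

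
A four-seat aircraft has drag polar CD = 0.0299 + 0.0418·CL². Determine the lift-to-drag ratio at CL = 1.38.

CD = 0.0299 + 0.0418 × 1.38² = 0.1095
L/D = CL/CD = 1.38 / 0.1095 = 12.6

L/D = 12.6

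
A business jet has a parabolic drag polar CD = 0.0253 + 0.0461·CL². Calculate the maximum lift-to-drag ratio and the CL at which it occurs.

(L/D)max = 14.6, at CL = 0.741

For CD = CD0 + K·CL², (L/D)max occurs at CL* = √(CD0/K) and equals 1/(2√(K·CD0)).
(L/D)max = 1/(2√(0.0461 × 0.0253)) = 1/(2 × 0.03415) = 14.6
CL* = √(0.0253/0.0461) = 0.741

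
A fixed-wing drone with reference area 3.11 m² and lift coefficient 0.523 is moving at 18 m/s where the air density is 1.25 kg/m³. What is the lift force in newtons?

L = 329 N

L = ½ρv²S·CL = ½ × 1.25 × 18² × 3.11 × 0.523 = 329 N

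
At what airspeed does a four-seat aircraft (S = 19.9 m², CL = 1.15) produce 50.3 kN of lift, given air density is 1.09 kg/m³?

L = ½ρv²S·CL ⇒ v = √(2L/(ρ·S·CL))
v = √(2 × 50300 / (1.09 × 19.9 × 1.15)) = √4033 = 63.5 m/s

v = 63.5 m/s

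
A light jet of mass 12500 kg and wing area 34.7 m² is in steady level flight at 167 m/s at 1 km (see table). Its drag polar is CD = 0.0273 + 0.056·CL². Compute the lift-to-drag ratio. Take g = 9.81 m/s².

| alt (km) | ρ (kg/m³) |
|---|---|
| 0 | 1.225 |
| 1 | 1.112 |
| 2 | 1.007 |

L/D = 7.54

At 1 km, from the table: ρ = 1.112 kg/m³.
Weight W = mg = 12500 × 9.81 = 1.2262×10^5 N; in level flight L = W.
q = ½ρv² = ½ × 1.112 × 167² = 15510 Pa.
CL = 2W/(ρv²S) = 2×1.2262×10^5/(1.112×167²×34.7) = 0.2279.
CD = 0.0273 + 0.056 × 0.2279² = 0.03021.
L/D = CL/CD = 0.2279 / 0.03021 = 7.54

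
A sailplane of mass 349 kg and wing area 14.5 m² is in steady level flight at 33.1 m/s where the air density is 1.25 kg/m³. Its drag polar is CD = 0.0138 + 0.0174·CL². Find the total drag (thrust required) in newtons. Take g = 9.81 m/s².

D = 158 N

In steady level flight, lift balances weight: W = mg = 349 × 9.81 = 3423.7 N.
q = ½ρv² = ½ × 1.25 × 33.1² = 684.8 Pa.
CL = W/(q·S) = 3423.7 / (684.8 × 14.5) = 0.3448.
CD = 0.0138 + 0.0174 × 0.3448² = 0.01587.
D = q·S·CD = 684.8 × 14.5 × 0.01587 = 157.6 N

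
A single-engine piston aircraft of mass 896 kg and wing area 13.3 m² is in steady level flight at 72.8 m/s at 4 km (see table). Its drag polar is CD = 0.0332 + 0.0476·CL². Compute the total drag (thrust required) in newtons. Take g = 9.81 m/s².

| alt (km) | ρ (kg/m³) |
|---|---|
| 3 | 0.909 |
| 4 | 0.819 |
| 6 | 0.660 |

At 4 km, from the table: ρ = 0.819 kg/m³.
Level flight ⇒ L = W = m·g = 896 × 9.81 = 8789.8 N.
Dynamic pressure q = 0.5 × 0.819 × 72.8² = 2170 Pa.
CL = W/(q·S) = 8789.8 / (2170 × 13.3) = 0.3045.
CD = 0.0332 + 0.0476 × 0.3045² = 0.03761.
D = q·S·CD = 2170 × 13.3 × 0.03761 = 1086 N

D = 1090 N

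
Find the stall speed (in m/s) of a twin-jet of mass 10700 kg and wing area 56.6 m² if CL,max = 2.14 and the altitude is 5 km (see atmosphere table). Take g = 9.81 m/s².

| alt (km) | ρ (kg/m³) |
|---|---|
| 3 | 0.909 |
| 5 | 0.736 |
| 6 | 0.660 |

At 5 km, from the table: ρ = 0.736 kg/m³.
Stall occurs when L = W at CL,max. W = mg = 10700 × 9.81 = 1.05×10^5 N.
V_stall = √(2W/(ρ·S·CL,max)) = √(2 × 1.05×10^5 / (0.736 × 56.6 × 2.14))
V_stall = √2355 = 48.5 m/s

V_stall = 48.5 m/s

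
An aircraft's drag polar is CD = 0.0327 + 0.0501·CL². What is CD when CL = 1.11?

CD = 0.0327 + 0.0501 × 1.11² = 0.0327 + 0.06173 = 0.0944

CD = 0.0944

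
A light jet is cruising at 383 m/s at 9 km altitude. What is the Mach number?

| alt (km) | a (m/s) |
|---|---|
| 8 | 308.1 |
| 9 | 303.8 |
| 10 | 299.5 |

At 9 km, from the table: a = 303.8 m/s.
M = v/a = 383 / 303.8 = 1.26

M = 1.26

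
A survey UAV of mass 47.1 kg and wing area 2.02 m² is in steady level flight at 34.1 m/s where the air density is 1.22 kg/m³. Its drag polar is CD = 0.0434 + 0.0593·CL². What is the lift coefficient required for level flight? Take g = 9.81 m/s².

In steady level flight, lift balances weight: W = mg = 47.1 × 9.81 = 462.05 N.
Dynamic pressure q = 0.5 × 1.22 × 34.1² = 709.3 Pa.
CL = W/(q·S) = 462.05 / (709.3 × 2.02) = 0.3225.

CL = 0.322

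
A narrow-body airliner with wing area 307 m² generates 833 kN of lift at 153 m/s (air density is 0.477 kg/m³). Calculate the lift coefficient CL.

From L = ½ρv²S·CL, rearranging gives CL = 2L/(ρv²S).
CL = 2 × 8.33×10^5 / (0.477 × 153² × 307) = 0.486

CL = 0.486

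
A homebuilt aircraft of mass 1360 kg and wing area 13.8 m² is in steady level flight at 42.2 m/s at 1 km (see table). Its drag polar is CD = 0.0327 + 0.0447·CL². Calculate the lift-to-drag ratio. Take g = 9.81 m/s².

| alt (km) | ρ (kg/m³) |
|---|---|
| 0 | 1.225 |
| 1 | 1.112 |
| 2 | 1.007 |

At 1 km, from the table: ρ = 1.112 kg/m³.
In steady level flight, lift balances weight: W = mg = 1360 × 9.81 = 13342 N.
q = ½ρv² = ½ × 1.112 × 42.2² = 990.1 Pa.
CL = W/(q·S) = 13342 / (990.1 × 13.8) = 0.9764.
CD = 0.0327 + 0.0447 × 0.9764² = 0.07532.
L/D = CL/CD = 0.9764 / 0.07532 = 13

L/D = 13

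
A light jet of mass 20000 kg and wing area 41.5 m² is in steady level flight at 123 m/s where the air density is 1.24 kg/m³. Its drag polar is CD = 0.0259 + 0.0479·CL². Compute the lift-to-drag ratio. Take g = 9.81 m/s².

L/D = 13.2

Level flight ⇒ L = W = m·g = 20000 × 9.81 = 1.962×10^5 N.
Dynamic pressure q = 0.5 × 1.24 × 123² = 9380 Pa.
Required CL = L/(qS) = 1.962×10^5/(9380·41.5) = 0.504.
CD = 0.0259 + 0.0479 × 0.504² = 0.03807.
L/D = CL/CD = 0.504 / 0.03807 = 13.2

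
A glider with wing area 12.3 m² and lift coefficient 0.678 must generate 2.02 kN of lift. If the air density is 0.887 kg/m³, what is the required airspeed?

v = 23.4 m/s

L = ½ρv²S·CL ⇒ v = √(2L/(ρ·S·CL))
v = √(2 × 2020 / (0.887 × 12.3 × 0.678)) = √546.2 = 23.4 m/s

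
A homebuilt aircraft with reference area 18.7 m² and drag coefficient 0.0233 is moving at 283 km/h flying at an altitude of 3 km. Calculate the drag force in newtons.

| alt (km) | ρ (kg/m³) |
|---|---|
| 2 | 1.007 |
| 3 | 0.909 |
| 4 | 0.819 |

At 3 km, from the table: ρ = 0.909 kg/m³.
Convert speed: v = 283 km/h ÷ 3.6 = 78.61 m/s.
Dynamic pressure q = ½ρv² = ½ × 0.909 × 78.61² = 2809 Pa.
D = q·S·CD = 2809 × 18.7 × 0.0233 = 1220 N

D = 1220 N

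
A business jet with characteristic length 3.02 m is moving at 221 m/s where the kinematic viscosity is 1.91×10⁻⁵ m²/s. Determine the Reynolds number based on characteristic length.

Re = 3.49×10^7

Re = v·c/ν = 221 × 3.02 / (1.91×10⁻⁵) = 3.49×10^7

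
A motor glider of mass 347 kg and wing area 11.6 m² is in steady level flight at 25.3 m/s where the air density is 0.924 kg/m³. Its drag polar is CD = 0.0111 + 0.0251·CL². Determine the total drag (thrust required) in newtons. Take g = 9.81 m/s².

D = 123 N

Level flight ⇒ L = W = m·g = 347 × 9.81 = 3404.1 N.
q = ½ρv² = ½ × 0.924 × 25.3² = 295.7 Pa.
CL = W/(q·S) = 3404.1 / (295.7 × 11.6) = 0.9923.
CD = 0.0111 + 0.0251 × 0.9923² = 0.03582.
D = q·S·CD = 295.7 × 11.6 × 0.03582 = 122.9 N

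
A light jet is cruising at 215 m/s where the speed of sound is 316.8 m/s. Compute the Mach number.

M = 0.679

M = v/a = 215 / 316.8 = 0.679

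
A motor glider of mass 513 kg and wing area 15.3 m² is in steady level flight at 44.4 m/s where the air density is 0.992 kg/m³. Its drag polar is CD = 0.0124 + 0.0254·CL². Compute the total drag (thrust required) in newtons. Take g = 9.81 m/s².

D = 229 N

Level flight ⇒ L = W = m·g = 513 × 9.81 = 5032.5 N.
q = ½ρv² = ½ × 0.992 × 44.4² = 977.8 Pa.
CL = 2W/(ρv²S) = 2×5032.5/(0.992×44.4²×15.3) = 0.3364.
CD = 0.0124 + 0.0254 × 0.3364² = 0.01527.
D = q·S·CD = 977.8 × 15.3 × 0.01527 = 228.5 N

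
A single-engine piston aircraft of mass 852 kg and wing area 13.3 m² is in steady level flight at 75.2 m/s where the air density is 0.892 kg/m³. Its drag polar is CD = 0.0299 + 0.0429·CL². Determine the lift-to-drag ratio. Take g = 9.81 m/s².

In steady level flight, lift balances weight: W = mg = 852 × 9.81 = 8358.1 N.
q = ½ρv² = ½ × 0.892 × 75.2² = 2522 Pa.
Required CL = L/(qS) = 8358.1/(2522·13.3) = 0.2492.
CD = 0.0299 + 0.0429 × 0.2492² = 0.03256.
L/D = CL/CD = 0.2492 / 0.03256 = 7.65

L/D = 7.65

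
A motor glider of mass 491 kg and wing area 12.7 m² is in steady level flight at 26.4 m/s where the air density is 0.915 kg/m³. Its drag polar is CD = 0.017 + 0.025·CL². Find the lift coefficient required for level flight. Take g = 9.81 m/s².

In steady level flight, lift balances weight: W = mg = 491 × 9.81 = 4816.7 N.
Dynamic pressure q = 0.5 × 0.915 × 26.4² = 318.9 Pa.
CL = 2W/(ρv²S) = 2×4816.7/(0.915×26.4²×12.7) = 1.189.

CL = 1.19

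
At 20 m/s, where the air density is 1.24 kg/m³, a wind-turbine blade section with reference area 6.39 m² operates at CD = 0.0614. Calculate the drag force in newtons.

Dynamic pressure q = ½ρv² = ½ × 1.24 × 20² = 248 Pa.
D = q·S·CD = 248 × 6.39 × 0.0614 = 97.3 N

D = 97.3 N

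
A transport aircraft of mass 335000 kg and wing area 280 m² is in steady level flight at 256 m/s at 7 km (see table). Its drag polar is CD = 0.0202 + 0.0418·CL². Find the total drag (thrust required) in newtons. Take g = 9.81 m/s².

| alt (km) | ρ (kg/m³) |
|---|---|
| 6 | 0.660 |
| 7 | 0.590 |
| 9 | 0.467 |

At 7 km, from the table: ρ = 0.590 kg/m³.
Weight W = mg = 335000 × 9.81 = 3.2864×10^6 N; in level flight L = W.
q = ½ρv² = ½ × 0.59 × 256² = 19330 Pa.
Required CL = L/(qS) = 3.2864×10^6/(19330·280) = 0.6071.
CD = 0.0202 + 0.0418 × 0.6071² = 0.03561.
D = q·S·CD = 19330 × 280 × 0.03561 = 1.927×10^5 N

D = 1.93×10^5 N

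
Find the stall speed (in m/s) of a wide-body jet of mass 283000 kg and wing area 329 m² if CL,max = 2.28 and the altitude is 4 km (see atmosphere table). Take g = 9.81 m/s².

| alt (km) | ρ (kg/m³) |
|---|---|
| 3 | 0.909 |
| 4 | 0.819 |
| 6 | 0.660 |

At 4 km, from the table: ρ = 0.819 kg/m³.
At stall, lift equals weight: L = W = m·g = 283000 × 9.81 = 2.776×10^6 N.
V_stall = √(2W/(ρ·S·CL,max)) = √(2 × 2.776×10^6 / (0.819 × 329 × 2.28))
V_stall = √9038 = 95.1 m/s

V_stall = 95.1 m/s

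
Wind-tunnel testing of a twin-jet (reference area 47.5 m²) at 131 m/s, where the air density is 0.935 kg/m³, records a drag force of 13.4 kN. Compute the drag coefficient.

CD = 0.0352

From D = ½ρv²S·CD, rearranging gives CD = 2D/(ρv²S).
CD = 2 × 13400 / (0.935 × 131² × 47.5) = 0.0352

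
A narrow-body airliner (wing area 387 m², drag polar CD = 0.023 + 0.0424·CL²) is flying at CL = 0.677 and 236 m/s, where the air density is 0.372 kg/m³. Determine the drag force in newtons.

D = 1.7×10^5 N

CD = 0.023 + 0.0424 × 0.677² = 0.04243
D = ½ρv²S·CD = ½ × 0.372 × 236² × 387 × 0.04243 = 1.7×10^5 N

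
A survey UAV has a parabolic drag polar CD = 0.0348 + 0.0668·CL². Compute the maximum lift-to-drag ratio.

(L/D)max = 10.4

For CD = CD0 + K·CL², (L/D)max occurs at CL* = √(CD0/K) and equals 1/(2√(K·CD0)).
(L/D)max = 1/(2√(0.0668 × 0.0348)) = 1/(2 × 0.04821) = 10.4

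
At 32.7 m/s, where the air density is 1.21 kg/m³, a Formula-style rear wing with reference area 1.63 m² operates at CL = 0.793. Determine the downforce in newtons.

L = ½ρv²S·CL = ½ × 1.21 × 32.7² × 1.63 × 0.793 = 836 N

L = 836 N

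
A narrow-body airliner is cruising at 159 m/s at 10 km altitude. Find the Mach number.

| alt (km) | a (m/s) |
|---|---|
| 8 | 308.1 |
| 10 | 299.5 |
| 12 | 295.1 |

M = 0.531

At 10 km, from the table: a = 299.5 m/s.
M = v/a = 159 / 299.5 = 0.531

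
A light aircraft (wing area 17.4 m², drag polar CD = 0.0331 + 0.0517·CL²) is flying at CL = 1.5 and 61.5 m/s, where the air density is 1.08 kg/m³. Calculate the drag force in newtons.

D = 5310 N

CD = 0.0331 + 0.0517 × 1.5² = 0.1494
D = ½ρv²S·CD = ½ × 1.08 × 61.5² × 17.4 × 0.1494 = 5310 N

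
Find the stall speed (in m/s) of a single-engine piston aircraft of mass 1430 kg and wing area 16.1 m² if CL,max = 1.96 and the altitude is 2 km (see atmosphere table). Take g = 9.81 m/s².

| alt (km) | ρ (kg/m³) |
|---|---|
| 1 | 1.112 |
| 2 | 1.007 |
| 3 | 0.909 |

At 2 km, from the table: ρ = 1.007 kg/m³.
Weight W = mg = 1430 × 9.81 = 14030 N.
V_stall = √(2W/(ρ·S·CL,max)) = √(2 × 14030 / (1.007 × 16.1 × 1.96))
V_stall = √882.9 = 29.7 m/s

V_stall = 29.7 m/s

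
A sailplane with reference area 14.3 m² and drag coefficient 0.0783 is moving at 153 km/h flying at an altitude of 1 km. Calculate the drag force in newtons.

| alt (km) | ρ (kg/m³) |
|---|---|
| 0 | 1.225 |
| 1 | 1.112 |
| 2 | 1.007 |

D = 1120 N

At 1 km, from the table: ρ = 1.112 kg/m³.
Convert speed: v = 153 km/h ÷ 3.6 = 42.5 m/s.
D = ½ρv²S·CD = ½ × 1.112 × 42.5² × 14.3 × 0.0783 = 1120 N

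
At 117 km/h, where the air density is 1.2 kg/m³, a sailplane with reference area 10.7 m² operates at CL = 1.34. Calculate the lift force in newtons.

Convert speed: v = 117 km/h ÷ 3.6 = 32.5 m/s.
L = ½ρv²S·CL = ½ × 1.2 × 32.5² × 10.7 × 1.34 = 9090 N ≈ 9.09 kN

L = 9090 N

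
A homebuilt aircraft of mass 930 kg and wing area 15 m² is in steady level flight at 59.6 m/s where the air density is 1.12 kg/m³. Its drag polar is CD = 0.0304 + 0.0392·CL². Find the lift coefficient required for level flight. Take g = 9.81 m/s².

CL = 0.306

Weight W = mg = 930 × 9.81 = 9123.3 N; in level flight L = W.
q = ½ρv² = ½ × 1.12 × 59.6² = 1989 Pa.
Required CL = L/(qS) = 9123.3/(1989·15) = 0.3058.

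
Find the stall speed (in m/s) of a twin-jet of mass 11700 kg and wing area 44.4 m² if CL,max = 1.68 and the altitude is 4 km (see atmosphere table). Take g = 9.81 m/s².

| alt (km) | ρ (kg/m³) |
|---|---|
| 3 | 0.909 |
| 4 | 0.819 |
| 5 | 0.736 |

At 4 km, from the table: ρ = 0.819 kg/m³.
Weight W = mg = 11700 × 9.81 = 1.148×10^5 N.
V_stall = √(2W/(ρ·S·CL,max)) = √(2 × 1.148×10^5 / (0.819 × 44.4 × 1.68))
V_stall = √3758 = 61.3 m/s

V_stall = 61.3 m/s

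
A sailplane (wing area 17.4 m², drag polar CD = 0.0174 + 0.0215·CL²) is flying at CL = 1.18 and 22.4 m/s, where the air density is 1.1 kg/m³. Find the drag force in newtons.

D = 227 N

CD = 0.0174 + 0.0215 × 1.18² = 0.04734
D = ½ρv²S·CD = ½ × 1.1 × 22.4² × 17.4 × 0.04734 = 227 N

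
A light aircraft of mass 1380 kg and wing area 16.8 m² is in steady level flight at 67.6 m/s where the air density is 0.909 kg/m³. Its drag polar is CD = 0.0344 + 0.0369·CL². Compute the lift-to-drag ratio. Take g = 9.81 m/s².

Level flight ⇒ L = W = m·g = 1380 × 9.81 = 13538 N.
Dynamic pressure q = 0.5 × 0.909 × 67.6² = 2077 Pa.
CL = W/(q·S) = 13538 / (2077 × 16.8) = 0.388.
CD = 0.0344 + 0.0369 × 0.388² = 0.03995.
L/D = CL/CD = 0.388 / 0.03995 = 9.71

L/D = 9.71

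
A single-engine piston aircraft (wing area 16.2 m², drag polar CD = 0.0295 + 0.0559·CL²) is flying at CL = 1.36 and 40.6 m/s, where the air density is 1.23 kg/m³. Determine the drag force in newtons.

D = 2180 N

CD = 0.0295 + 0.0559 × 1.36² = 0.1329
D = ½ρv²S·CD = ½ × 1.23 × 40.6² × 16.2 × 0.1329 = 2180 N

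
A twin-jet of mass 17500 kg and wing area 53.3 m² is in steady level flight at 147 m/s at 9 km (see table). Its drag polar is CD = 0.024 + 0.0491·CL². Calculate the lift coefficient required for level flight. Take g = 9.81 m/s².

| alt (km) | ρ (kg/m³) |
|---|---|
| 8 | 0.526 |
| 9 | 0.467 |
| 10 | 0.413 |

At 9 km, from the table: ρ = 0.467 kg/m³.
In steady level flight, lift balances weight: W = mg = 17500 × 9.81 = 1.7168×10^5 N.
q = ½ρv² = ½ × 0.467 × 147² = 5046 Pa.
CL = 2W/(ρv²S) = 2×1.7168×10^5/(0.467×147²×53.3) = 0.6383.

CL = 0.638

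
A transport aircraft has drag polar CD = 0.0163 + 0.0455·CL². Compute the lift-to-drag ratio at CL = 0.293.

CD = 0.0163 + 0.0455 × 0.293² = 0.02021
L/D = CL/CD = 0.293 / 0.02021 = 14.5

L/D = 14.5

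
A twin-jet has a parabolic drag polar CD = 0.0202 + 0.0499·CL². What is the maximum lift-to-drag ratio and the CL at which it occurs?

(L/D)max = 15.7, at CL = 0.636

For CD = CD0 + K·CL², (L/D)max occurs at CL* = √(CD0/K) and equals 1/(2√(K·CD0)).
(L/D)max = 1/(2√(0.0499 × 0.0202)) = 1/(2 × 0.03175) = 15.7
CL* = √(0.0202/0.0499) = 0.636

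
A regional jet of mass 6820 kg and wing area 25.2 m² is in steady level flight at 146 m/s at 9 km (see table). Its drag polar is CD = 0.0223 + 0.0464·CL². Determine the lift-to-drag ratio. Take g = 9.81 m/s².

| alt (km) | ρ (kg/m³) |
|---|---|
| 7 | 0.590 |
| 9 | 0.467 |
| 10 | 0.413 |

L/D = 15

At 9 km, from the table: ρ = 0.467 kg/m³.
In steady level flight, lift balances weight: W = mg = 6820 × 9.81 = 66904 N.
q = ½ρv² = ½ × 0.467 × 146² = 4977 Pa.
Required CL = L/(qS) = 66904/(4977·25.2) = 0.5334.
CD = 0.0223 + 0.0464 × 0.5334² = 0.0355.
L/D = CL/CD = 0.5334 / 0.0355 = 15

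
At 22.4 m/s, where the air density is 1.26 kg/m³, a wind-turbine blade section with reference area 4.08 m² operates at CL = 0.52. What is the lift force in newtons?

L = 671 N

Dynamic pressure q = ½ρv² = ½ × 1.26 × 22.4² = 316.1 Pa.
L = q·S·CL = 316.1 × 4.08 × 0.52 = 671 N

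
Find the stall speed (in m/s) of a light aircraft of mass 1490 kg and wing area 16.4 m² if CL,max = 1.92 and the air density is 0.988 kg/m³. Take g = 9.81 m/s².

Weight W = mg = 1490 × 9.81 = 14620 N.
From L = ½ρV²S·CL,max = W: V_stall = √(2W/(ρSCL,max)) = √(2·14620/(0.988·16.4·1.92))
V_stall = √939.7 = 30.7 m/s

V_stall = 30.7 m/s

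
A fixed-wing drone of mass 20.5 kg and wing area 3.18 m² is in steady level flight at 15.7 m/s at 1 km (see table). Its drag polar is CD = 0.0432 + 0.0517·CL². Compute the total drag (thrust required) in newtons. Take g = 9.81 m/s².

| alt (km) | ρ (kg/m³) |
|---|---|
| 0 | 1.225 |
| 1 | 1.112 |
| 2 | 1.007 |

D = 23.6 N

At 1 km, from the table: ρ = 1.112 kg/m³.
Weight W = mg = 20.5 × 9.81 = 201.11 N; in level flight L = W.
q = ½ρv² = ½ × 1.112 × 15.7² = 137 Pa.
Required CL = L/(qS) = 201.11/(137·3.18) = 0.4614.
CD = 0.0432 + 0.0517 × 0.4614² = 0.05421.
D = q·S·CD = 137 × 3.18 × 0.05421 = 23.62 N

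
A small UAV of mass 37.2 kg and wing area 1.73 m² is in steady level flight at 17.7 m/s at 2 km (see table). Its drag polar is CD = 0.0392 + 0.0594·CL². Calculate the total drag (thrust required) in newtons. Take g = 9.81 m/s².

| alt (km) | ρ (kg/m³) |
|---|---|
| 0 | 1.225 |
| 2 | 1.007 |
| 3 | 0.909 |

D = 39.7 N

At 2 km, from the table: ρ = 1.007 kg/m³.
In steady level flight, lift balances weight: W = mg = 37.2 × 9.81 = 364.93 N.
Dynamic pressure q = 0.5 × 1.007 × 17.7² = 157.7 Pa.
CL = 2W/(ρv²S) = 2×364.93/(1.007×17.7²×1.73) = 1.337.
CD = 0.0392 + 0.0594 × 1.337² = 0.1454.
D = q·S·CD = 157.7 × 1.73 × 0.1454 = 39.69 N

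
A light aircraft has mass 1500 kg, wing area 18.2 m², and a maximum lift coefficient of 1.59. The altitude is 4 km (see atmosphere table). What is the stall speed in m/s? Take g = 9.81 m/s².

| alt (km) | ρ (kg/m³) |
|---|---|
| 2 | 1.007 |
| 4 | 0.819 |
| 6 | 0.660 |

At 4 km, from the table: ρ = 0.819 kg/m³.
At stall, lift equals weight: L = W = m·g = 1500 × 9.81 = 14720 N.
V_stall = √(2W/(ρ·S·CL,max)) = √(2 × 14720 / (0.819 × 18.2 × 1.59))
V_stall = √1242 = 35.2 m/s

V_stall = 35.2 m/s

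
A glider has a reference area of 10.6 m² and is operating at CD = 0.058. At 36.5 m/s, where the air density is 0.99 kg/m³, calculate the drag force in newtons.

Dynamic pressure q = ½ρv² = ½ × 0.99 × 36.5² = 659.5 Pa.
D = q·S·CD = 659.5 × 10.6 × 0.058 = 405 N

D = 405 N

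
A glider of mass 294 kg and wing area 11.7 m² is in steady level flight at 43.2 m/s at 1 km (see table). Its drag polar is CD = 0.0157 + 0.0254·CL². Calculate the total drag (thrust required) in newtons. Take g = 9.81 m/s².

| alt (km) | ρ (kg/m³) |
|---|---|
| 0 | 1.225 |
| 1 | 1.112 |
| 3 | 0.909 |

At 1 km, from the table: ρ = 1.112 kg/m³.
Level flight ⇒ L = W = m·g = 294 × 9.81 = 2884.1 N.
Dynamic pressure q = 0.5 × 1.112 × 43.2² = 1038 Pa.
CL = 2W/(ρv²S) = 2×2884.1/(1.112×43.2²×11.7) = 0.2376.
CD = 0.0157 + 0.0254 × 0.2376² = 0.01713.
D = q·S·CD = 1038 × 11.7 × 0.01713 = 208 N

D = 208 N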